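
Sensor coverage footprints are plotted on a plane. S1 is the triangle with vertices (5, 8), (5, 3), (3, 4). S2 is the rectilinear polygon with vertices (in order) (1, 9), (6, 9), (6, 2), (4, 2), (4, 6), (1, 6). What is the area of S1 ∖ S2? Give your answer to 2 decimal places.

1.25

|S1| = 5, |S1∩S2| = 3.75.
|S1 ∖ S2| = |S1| − |S1∩S2| = 5 − 3.75 = 1.25.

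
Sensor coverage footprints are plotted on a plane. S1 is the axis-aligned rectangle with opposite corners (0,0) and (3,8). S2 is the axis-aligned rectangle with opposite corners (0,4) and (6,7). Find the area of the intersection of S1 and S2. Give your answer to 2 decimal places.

|S1∩S2|: x∈[0,3], y∈[4,7] → 3·3 = 9.

9.00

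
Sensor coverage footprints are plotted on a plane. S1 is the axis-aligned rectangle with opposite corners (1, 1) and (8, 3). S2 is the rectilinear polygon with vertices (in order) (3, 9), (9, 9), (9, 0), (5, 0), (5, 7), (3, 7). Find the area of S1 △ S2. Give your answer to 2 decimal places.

|S1| = 14, |S2| = 40, |S1∩S2| = 6.
|S1 △ S2| = |S1| + |S2| − 2·|S1∩S2| = 14 + 40 − 12 = 42.00.

42.00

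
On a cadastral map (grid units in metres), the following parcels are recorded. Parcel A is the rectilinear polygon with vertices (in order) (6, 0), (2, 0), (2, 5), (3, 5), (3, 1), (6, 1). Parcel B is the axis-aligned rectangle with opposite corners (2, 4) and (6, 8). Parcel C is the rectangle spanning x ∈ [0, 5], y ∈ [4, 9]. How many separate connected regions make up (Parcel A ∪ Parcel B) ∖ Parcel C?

(Parcel A ∪ Parcel B) ∖ Parcel C splits into 2 disjoint pieces (area 7, area 4).

2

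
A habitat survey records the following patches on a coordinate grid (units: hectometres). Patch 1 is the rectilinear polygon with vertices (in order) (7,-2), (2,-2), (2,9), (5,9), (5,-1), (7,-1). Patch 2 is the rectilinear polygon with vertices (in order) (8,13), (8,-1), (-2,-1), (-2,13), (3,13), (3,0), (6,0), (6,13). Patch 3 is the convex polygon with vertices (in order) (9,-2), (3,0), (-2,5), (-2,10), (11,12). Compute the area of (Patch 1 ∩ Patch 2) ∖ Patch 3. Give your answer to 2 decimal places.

2.83

|Patch 1 ∩ Patch 2| = 12.
|(Patch 1 ∩ Patch 2) ∩ Patch 3| = 9.1667.
|(Patch 1 ∩ Patch 2) ∖ Patch 3| = 12 − 9.1667 = 2.83.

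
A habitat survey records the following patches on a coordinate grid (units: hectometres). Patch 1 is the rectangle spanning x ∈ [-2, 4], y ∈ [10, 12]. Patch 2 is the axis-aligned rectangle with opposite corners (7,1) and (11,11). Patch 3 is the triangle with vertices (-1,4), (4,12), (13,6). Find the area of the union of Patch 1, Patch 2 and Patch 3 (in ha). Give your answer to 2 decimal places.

88.80

By inclusion–exclusion:
Individual areas: |Patch 1| = 12, |Patch 2| = 40, |Patch 3| = 51.
|Patch 1∩Patch 2| = 0 (no overlap).
|Patch 1∩Patch 3| = 1.25.
|Patch 2∩Patch 3| = 12.9524.
|Patch 1∩Patch 2∩Patch 3| = 0.
|Patch 1 ∪ Patch 2 ∪ Patch 3| = 103 − 14.2024 + 0 = 88.80.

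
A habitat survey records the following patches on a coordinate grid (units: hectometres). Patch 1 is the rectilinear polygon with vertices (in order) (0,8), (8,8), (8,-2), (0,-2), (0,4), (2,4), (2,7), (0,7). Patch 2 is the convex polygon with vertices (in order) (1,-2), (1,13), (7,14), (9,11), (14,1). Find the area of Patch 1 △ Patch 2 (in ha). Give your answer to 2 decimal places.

|Patch 1| = 74, |Patch 2| = 142.5, |Patch 1∩Patch 2| = 61.3462.
|Patch 1 △ Patch 2| = |Patch 1| + |Patch 2| − 2·|Patch 1∩Patch 2| = 74 + 142.5 − 122.6923 = 93.81.

93.81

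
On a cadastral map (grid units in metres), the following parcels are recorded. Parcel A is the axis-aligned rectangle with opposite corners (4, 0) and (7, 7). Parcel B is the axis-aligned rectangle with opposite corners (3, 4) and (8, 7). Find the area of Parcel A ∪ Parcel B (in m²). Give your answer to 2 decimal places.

27.00

By inclusion–exclusion:
Individual areas: |Parcel A| = 21, |Parcel B| = 15.
|Parcel A∩Parcel B|: x∈[4,7], y∈[4,7] → 3·3 = 9.
|Parcel A ∪ Parcel B| = 36 − 9 = 27.00.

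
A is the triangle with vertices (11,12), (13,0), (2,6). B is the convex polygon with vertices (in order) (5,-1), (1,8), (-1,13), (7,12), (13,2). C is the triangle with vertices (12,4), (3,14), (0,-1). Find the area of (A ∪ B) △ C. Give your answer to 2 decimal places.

|A ∪ B| = 119.5111.
|(A ∪ B) ∩ C| = 66.1376.
|(A ∪ B) △ C| = 119.5111 + 82.5 − 132.2752 = 69.74.

69.74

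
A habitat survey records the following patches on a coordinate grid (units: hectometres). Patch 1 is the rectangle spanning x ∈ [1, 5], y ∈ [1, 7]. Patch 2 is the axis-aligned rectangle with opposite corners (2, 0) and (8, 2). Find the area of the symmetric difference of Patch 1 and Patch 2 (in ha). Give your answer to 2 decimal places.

|Patch 1∩Patch 2|: x∈[2,5], y∈[1,2] → 3·1 = 3.
|Patch 1 △ Patch 2| = |Patch 1| + |Patch 2| − 2·|Patch 1∩Patch 2| = 24 + 12 − 6 = 30.00.

30.00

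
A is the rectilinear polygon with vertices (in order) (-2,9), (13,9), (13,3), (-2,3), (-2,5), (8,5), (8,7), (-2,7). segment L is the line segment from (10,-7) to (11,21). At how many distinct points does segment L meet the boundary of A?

The segment meets the boundary at (10.357,3), (10.571,9).

2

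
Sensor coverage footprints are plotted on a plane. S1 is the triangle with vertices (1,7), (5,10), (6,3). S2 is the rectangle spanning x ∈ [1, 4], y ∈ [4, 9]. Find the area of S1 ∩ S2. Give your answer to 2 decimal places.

6.93

The intersection is the polygon with vertices (3.667,9), (4,9), (4,4.6), (1,7).
By the shoelace formula its area is 6.93.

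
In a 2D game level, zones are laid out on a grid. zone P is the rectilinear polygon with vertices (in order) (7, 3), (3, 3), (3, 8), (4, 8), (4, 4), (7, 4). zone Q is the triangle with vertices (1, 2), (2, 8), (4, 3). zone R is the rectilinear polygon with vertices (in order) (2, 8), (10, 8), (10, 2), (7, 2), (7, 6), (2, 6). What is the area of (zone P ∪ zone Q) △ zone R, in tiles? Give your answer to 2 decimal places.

37.65

|zone P ∪ zone Q| = 15.25.
|(zone P ∪ zone Q) ∩ zone R| = 2.8.
|(zone P ∪ zone Q) △ zone R| = 15.25 + 28 − 5.6 = 37.65.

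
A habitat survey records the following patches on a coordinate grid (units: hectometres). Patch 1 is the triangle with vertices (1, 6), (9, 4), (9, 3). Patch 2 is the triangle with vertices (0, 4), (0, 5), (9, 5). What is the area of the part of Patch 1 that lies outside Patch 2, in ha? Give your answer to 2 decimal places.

|Patch 1| = 4, |Patch 1∩Patch 2| = 0.6037.
|Patch 1 ∖ Patch 2| = |Patch 1| − |Patch 1∩Patch 2| = 4 − 0.6037 = 3.40.

3.40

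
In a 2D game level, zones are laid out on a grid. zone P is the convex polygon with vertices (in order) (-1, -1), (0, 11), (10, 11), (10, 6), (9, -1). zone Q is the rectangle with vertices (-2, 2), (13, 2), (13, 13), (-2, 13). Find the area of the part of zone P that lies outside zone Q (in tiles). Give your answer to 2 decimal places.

|zone P| = 122.5, |zone P∩zone Q| = 92.2321.
|zone P ∖ zone Q| = |zone P| − |zone P∩zone Q| = 122.5 − 92.2321 = 30.27.

30.27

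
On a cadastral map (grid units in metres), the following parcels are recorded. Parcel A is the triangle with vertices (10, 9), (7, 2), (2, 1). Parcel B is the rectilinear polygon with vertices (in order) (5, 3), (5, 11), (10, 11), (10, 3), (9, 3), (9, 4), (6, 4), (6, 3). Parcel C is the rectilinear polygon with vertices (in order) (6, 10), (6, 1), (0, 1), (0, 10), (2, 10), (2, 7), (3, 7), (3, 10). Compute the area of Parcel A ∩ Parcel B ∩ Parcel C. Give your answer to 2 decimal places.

The intersection is the polygon with vertices (6,3), (5,3), (5,4), (6,5), (6,4).
By the shoelace formula its area is 1.50.

1.50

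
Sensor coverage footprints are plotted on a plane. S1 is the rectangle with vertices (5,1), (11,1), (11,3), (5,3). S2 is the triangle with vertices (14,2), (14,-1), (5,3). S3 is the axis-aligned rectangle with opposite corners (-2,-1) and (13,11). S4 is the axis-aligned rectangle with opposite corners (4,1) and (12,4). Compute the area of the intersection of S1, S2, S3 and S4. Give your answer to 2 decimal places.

The intersection is the polygon with vertices (5,3), (11,2.333), (11,1), (9.5,1).
By the shoelace formula its area is 5.50.

5.50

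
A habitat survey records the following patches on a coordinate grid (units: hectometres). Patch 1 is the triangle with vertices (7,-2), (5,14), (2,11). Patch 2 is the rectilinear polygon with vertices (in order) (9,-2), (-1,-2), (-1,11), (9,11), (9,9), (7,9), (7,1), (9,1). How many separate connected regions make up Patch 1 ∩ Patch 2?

Patch 1 ∩ Patch 2 is a single connected region.

1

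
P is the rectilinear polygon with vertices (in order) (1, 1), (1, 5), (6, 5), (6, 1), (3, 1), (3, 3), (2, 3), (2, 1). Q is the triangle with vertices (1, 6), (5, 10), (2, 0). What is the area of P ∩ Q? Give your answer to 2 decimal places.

The intersection is the polygon with vertices (3.5,5), (2.9,3), (2,3), (2,1), (1.833,1), (1.167,5).
By the shoelace formula its area is 4.40.

4.40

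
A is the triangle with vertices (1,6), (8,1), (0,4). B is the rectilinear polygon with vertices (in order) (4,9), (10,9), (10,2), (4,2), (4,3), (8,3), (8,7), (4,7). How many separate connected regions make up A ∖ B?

A ∖ B splits into 2 disjoint pieces (area 7.3, area 0.6333).

2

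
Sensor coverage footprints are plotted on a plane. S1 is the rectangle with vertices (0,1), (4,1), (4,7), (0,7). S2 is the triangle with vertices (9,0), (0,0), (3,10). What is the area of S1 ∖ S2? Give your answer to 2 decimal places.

|S1| = 24, |S1∩S2| = 16.8.
|S1 ∖ S2| = |S1| − |S1∩S2| = 24 − 16.8 = 7.20.

7.20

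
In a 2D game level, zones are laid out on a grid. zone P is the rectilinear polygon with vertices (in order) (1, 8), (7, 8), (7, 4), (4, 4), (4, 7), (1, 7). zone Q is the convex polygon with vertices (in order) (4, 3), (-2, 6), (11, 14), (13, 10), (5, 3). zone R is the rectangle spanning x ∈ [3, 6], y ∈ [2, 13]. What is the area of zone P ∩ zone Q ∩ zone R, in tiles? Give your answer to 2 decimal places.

9.00

The intersection is the polygon with vertices (4,4), (4,7), (3,7), (3,8), (6,8), (6,4).
By the shoelace formula its area is 9.00.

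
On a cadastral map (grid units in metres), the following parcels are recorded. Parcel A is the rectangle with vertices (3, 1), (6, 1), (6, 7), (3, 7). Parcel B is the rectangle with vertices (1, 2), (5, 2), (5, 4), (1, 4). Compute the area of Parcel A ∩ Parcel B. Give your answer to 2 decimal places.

|Parcel A∩Parcel B|: x∈[3,5], y∈[2,4] → 2·2 = 4.

4.00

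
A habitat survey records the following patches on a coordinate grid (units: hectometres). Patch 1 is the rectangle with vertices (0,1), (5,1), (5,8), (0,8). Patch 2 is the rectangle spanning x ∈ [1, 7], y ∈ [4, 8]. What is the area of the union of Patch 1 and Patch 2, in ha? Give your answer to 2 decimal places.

43.00

By inclusion–exclusion:
Individual areas: |Patch 1| = 35, |Patch 2| = 24.
|Patch 1∩Patch 2|: x∈[1,5], y∈[4,8] → 4·4 = 16.
|Patch 1 ∪ Patch 2| = 59 − 16 = 43.00.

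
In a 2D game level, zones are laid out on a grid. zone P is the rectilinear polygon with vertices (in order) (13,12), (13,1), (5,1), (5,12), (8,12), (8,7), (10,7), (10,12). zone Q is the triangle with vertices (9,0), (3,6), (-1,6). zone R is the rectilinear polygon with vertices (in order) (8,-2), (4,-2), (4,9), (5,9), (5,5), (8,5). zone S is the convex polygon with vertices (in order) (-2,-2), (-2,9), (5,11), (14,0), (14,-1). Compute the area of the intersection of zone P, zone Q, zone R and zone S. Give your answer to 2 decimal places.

The intersection is the polygon with vertices (5,4), (8,1), (7.333,1), (5,2.4).
By the shoelace formula its area is 2.87.

2.87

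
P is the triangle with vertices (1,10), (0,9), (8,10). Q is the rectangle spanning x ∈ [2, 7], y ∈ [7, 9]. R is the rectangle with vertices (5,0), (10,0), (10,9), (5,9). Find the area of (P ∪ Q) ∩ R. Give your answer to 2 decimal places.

4.00

The region (P ∪ Q) ∩ R is the polygon with vertices (7,9), (7,7), (5,7), (5,9).
By the shoelace formula its area is 4.00.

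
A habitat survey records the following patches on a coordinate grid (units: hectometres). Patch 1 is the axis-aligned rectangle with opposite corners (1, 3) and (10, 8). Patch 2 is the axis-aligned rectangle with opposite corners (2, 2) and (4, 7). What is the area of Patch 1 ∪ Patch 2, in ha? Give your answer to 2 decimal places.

By inclusion–exclusion:
Individual areas: |Patch 1| = 45, |Patch 2| = 10.
|Patch 1∩Patch 2|: x∈[2,4], y∈[3,7] → 2·4 = 8.
|Patch 1 ∪ Patch 2| = 55 − 8 = 47.00.

47.00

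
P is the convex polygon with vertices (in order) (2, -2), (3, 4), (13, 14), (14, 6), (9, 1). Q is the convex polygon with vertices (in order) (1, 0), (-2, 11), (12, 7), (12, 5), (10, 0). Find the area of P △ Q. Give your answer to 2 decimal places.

|P| = 87, |Q| = 104.5, |P∩Q| = 54.8333.
|P △ Q| = |P| + |Q| − 2·|P∩Q| = 87 + 104.5 − 109.6667 = 81.83.

81.83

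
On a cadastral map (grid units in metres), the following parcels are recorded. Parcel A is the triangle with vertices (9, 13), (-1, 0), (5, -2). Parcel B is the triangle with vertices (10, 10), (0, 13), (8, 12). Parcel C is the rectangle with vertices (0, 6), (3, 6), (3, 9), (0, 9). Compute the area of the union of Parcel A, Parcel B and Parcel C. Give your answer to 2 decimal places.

By inclusion–exclusion:
Individual areas: |Parcel A| = 49, |Parcel B| = 7, |Parcel C| = 9.
|Parcel A∩Parcel B| = 0.9296.
|Parcel A∩Parcel C| = 0.
|Parcel B∩Parcel C| = 0.
|Parcel A∩Parcel B∩Parcel C| = 0.
|Parcel A ∪ Parcel B ∪ Parcel C| = 65 − 0.9296 + 0 = 64.07.

64.07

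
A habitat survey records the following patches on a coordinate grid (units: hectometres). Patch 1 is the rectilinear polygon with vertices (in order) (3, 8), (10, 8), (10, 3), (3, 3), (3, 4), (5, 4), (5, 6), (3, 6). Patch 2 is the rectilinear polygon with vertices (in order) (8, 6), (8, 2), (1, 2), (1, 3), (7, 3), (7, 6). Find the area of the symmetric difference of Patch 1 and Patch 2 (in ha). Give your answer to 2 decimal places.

35.00

|Patch 1| = 31, |Patch 2| = 10, |Patch 1∩Patch 2| = 3.
|Patch 1 △ Patch 2| = |Patch 1| + |Patch 2| − 2·|Patch 1∩Patch 2| = 31 + 10 − 6 = 35.00.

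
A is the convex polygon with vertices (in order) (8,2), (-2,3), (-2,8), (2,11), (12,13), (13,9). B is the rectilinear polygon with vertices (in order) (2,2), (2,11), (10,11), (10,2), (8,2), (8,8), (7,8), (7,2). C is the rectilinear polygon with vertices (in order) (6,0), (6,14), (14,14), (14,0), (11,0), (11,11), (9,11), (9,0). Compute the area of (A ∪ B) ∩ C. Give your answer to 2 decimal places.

42.15

|A ∪ B| = 121.05.
|(A ∪ B) ∩ C| = 42.15.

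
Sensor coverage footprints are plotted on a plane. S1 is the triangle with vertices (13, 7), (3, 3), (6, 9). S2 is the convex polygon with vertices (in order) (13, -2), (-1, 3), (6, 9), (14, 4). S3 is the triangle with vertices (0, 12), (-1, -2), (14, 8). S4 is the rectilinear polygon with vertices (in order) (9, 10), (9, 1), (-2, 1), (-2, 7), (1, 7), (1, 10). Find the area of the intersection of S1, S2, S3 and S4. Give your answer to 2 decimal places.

16.99

The intersection is the polygon with vertices (9,7.125), (9,5.4), (3,3), (6,9).
By the shoelace formula its area is 16.99.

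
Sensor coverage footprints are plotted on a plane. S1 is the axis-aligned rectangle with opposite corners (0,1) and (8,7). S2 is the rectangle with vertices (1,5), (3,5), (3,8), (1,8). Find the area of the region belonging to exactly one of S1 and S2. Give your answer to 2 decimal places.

46.00

|S1∩S2|: x∈[1,3], y∈[5,7] → 2·2 = 4.
|S1 △ S2| = |S1| + |S2| − 2·|S1∩S2| = 48 + 6 − 8 = 46.00.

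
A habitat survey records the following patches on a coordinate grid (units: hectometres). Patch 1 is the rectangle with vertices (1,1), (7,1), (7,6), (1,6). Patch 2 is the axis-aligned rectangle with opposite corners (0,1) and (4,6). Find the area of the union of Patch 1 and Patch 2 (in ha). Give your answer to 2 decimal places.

By inclusion–exclusion:
Individual areas: |Patch 1| = 30, |Patch 2| = 20.
|Patch 1∩Patch 2|: x∈[1,4], y∈[1,6] → 3·5 = 15.
|Patch 1 ∪ Patch 2| = 50 − 15 = 35.00.

35.00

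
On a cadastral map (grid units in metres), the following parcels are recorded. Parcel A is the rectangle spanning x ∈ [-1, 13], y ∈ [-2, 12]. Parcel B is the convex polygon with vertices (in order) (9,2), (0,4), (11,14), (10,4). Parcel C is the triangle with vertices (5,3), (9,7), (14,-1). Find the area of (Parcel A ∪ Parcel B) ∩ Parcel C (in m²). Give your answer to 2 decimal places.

The region (Parcel A ∪ Parcel B) ∩ Parcel C is the polygon with vertices (13,-0.556), (5,3), (9,7), (13,0.6).
By the shoelace formula its area is 25.42.

25.42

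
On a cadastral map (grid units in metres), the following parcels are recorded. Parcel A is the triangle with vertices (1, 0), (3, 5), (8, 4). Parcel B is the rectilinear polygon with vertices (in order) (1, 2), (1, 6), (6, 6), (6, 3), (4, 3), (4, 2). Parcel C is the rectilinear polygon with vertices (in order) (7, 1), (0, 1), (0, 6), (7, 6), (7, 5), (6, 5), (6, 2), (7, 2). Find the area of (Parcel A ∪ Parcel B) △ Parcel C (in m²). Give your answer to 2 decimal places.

12.84

|Parcel A ∪ Parcel B| = 23.6.
|(Parcel A ∪ Parcel B) ∩ Parcel C| = 21.3821.
|(Parcel A ∪ Parcel B) △ Parcel C| = 23.6 + 32 − 42.7643 = 12.84.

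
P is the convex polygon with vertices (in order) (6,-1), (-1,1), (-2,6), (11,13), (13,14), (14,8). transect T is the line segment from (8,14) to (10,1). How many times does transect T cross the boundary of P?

2

The segment meets the boundary at (9.672,3.131), (8.372,11.585).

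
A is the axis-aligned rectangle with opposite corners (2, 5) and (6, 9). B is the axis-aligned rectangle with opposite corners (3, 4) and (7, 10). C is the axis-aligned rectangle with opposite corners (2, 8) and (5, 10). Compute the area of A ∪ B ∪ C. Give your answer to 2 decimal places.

By inclusion–exclusion:
Individual areas: |A| = 16, |B| = 24, |C| = 6.
|A∩B|: x∈[3,6], y∈[5,9] → 3·4 = 12.
|A∩C|: x∈[2,5], y∈[8,9] → 3·1 = 3.
|B∩C|: x∈[3,5], y∈[8,10] → 2·2 = 4.
|A∩B∩C| = 2.
|A ∪ B ∪ C| = 46 − 19 + 2 = 29.00.

29.00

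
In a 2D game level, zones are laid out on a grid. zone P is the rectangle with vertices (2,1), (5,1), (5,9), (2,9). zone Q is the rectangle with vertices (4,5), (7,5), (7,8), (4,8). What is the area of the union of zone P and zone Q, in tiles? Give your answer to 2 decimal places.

By inclusion–exclusion:
Individual areas: |zone P| = 24, |zone Q| = 9.
|zone P∩zone Q|: x∈[4,5], y∈[5,8] → 1·3 = 3.
|zone P ∪ zone Q| = 33 − 3 = 30.00.

30.00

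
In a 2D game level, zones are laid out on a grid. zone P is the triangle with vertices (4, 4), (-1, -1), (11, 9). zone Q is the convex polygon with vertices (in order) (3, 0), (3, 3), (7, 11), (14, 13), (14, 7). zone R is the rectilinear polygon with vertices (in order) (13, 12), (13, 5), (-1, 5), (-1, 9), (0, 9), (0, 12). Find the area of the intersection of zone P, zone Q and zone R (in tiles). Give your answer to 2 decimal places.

1.60

The intersection is the polygon with vertices (11,9), (6.2,5), (5.4,5).
By the shoelace formula its area is 1.60.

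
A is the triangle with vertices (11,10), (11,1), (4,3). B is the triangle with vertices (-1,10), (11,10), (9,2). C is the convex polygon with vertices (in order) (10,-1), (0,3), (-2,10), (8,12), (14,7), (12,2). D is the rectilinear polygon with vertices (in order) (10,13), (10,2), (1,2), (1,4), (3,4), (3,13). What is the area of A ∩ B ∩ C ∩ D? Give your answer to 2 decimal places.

The intersection is the polygon with vertices (5.667,4.667), (10,9), (10,6), (9,2).
By the shoelace formula its area is 14.50.

14.50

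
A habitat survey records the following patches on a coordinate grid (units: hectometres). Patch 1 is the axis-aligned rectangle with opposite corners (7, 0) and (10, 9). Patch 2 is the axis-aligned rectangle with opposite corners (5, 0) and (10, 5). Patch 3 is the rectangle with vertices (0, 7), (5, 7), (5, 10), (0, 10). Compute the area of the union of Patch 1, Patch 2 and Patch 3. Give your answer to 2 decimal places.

52.00

By inclusion–exclusion:
Individual areas: |Patch 1| = 27, |Patch 2| = 25, |Patch 3| = 15.
|Patch 1∩Patch 2|: x∈[7,10], y∈[0,5] → 3·5 = 15.
|Patch 1∩Patch 3| = 0 (no overlap).
|Patch 2∩Patch 3| = 0 (no overlap).
|Patch 1∩Patch 2∩Patch 3| = 0.
|Patch 1 ∪ Patch 2 ∪ Patch 3| = 67 − 15 + 0 = 52.00.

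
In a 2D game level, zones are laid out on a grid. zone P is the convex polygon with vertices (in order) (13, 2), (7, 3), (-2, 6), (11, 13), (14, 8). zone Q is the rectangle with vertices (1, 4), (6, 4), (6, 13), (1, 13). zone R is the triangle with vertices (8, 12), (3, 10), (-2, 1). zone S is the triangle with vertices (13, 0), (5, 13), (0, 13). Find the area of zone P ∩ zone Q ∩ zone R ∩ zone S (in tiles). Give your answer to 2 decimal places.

The intersection is the polygon with vertices (6,10.308), (6,9.8), (4.667,8.333), (3.85,9.15).
By the shoelace formula its area is 1.69.

1.69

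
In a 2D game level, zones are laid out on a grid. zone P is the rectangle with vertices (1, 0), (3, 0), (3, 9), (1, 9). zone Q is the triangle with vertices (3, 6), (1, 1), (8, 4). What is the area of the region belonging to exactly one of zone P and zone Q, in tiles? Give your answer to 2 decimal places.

|zone P| = 18, |zone Q| = 14.5, |zone P∩zone Q| = 4.1429.
|zone P △ zone Q| = |zone P| + |zone Q| − 2·|zone P∩zone Q| = 18 + 14.5 − 8.2857 = 24.21.

24.21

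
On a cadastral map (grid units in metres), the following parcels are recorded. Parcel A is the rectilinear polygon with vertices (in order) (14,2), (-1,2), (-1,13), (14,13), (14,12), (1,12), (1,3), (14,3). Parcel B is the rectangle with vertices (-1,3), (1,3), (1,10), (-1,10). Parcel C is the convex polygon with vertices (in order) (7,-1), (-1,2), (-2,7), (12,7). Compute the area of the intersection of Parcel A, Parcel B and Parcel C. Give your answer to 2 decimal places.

The intersection is the polygon with vertices (1,3), (-1,3), (-1,7), (1,7).
By the shoelace formula its area is 8.00.

8.00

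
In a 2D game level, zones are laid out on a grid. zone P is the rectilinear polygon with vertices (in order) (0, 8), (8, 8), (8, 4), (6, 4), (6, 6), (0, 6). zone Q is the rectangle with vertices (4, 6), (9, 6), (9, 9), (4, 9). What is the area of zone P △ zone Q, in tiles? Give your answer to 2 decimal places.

|zone P| = 20, |zone Q| = 15, |zone P∩zone Q| = 8.
|zone P △ zone Q| = |zone P| + |zone Q| − 2·|zone P∩zone Q| = 20 + 15 − 16 = 19.00.

19.00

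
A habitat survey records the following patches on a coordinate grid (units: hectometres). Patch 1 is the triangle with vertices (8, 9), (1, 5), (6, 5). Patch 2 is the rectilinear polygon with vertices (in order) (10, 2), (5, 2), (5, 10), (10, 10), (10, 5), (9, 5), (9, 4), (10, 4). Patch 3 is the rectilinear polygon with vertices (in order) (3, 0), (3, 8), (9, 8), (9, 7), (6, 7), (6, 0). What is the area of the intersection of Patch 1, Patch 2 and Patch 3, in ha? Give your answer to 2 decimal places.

The intersection is the polygon with vertices (7,7), (6,7), (6,5), (5,5), (5,7.286), (6.25,8), (7.5,8).
By the shoelace formula its area is 3.80.

3.80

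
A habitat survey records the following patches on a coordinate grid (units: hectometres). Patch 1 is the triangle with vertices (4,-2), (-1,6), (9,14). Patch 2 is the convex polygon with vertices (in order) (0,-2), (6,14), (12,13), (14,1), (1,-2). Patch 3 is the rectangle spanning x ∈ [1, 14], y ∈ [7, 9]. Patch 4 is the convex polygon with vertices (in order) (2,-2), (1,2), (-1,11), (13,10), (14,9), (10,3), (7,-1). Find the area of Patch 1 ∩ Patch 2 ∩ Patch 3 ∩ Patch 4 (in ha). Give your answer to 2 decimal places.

The intersection is the polygon with vertices (7.438,9), (6.812,7), (3.375,7), (4.125,9).
By the shoelace formula its area is 6.75.

6.75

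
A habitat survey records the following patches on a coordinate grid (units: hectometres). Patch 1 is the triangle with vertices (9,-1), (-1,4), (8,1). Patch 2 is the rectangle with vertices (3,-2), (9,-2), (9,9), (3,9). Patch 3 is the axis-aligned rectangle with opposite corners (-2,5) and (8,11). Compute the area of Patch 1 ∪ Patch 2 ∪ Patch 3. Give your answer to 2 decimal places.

107.33

By inclusion–exclusion:
Individual areas: |Patch 1| = 7.5, |Patch 2| = 66, |Patch 3| = 60.
|Patch 1∩Patch 2| = 6.1667.
|Patch 1∩Patch 3| = 0.
|Patch 2∩Patch 3|: x∈[3,8], y∈[5,9] → 5·4 = 20.
|Patch 1∩Patch 2∩Patch 3| = 0.
|Patch 1 ∪ Patch 2 ∪ Patch 3| = 133.5 − 26.1667 + 0 = 107.33.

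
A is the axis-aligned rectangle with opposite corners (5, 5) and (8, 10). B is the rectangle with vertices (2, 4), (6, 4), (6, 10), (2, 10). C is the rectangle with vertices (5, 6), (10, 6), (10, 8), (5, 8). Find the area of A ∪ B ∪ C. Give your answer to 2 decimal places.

38.00

By inclusion–exclusion:
Individual areas: |A| = 15, |B| = 24, |C| = 10.
|A∩B|: x∈[5,6], y∈[5,10] → 1·5 = 5.
|A∩C|: x∈[5,8], y∈[6,8] → 3·2 = 6.
|B∩C|: x∈[5,6], y∈[6,8] → 1·2 = 2.
|A∩B∩C| = 2.
|A ∪ B ∪ C| = 49 − 13 + 2 = 38.00.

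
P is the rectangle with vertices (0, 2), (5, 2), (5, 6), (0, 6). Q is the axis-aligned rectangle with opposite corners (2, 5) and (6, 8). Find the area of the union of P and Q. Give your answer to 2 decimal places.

29.00

By inclusion–exclusion:
Individual areas: |P| = 20, |Q| = 12.
|P∩Q|: x∈[2,5], y∈[5,6] → 3·1 = 3.
|P ∪ Q| = 32 − 3 = 29.00.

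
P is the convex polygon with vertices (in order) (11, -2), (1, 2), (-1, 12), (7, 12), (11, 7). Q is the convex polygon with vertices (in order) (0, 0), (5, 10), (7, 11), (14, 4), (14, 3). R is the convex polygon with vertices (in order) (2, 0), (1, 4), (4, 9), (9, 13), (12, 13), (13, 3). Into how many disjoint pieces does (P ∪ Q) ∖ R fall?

(P ∪ Q) ∖ R splits into 2 disjoint pieces (area 34.581, area 16.8892).

2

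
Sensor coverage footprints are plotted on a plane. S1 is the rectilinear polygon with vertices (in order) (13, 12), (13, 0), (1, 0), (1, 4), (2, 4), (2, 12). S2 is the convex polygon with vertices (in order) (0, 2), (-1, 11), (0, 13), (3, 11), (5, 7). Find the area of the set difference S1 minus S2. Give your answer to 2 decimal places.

|S1| = 136, |S1∩S2| = 13.3333.
|S1 ∖ S2| = |S1| − |S1∩S2| = 136 − 13.3333 = 122.67.

122.67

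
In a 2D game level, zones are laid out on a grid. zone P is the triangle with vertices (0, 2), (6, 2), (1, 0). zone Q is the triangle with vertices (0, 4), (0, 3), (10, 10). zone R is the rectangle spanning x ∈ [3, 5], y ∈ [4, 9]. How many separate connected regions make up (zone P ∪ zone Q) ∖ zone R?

3

(zone P ∪ zone Q) ∖ zone R splits into 3 disjoint pieces (area 6, area 2.55, area 1.25).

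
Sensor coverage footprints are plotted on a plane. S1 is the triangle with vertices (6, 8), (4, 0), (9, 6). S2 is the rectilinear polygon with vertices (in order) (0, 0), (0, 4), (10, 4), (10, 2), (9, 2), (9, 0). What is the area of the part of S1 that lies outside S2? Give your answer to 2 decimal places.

|S1| = 14, |S1∩S2| = 4.6667.
|S1 ∖ S2| = |S1| − |S1∩S2| = 14 − 4.6667 = 9.33.

9.33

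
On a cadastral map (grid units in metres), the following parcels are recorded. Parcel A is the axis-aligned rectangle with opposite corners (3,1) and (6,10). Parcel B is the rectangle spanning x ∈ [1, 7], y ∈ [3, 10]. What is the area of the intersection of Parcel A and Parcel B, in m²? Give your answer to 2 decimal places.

|Parcel A∩Parcel B|: x∈[3,6], y∈[3,10] → 3·7 = 21.

21.00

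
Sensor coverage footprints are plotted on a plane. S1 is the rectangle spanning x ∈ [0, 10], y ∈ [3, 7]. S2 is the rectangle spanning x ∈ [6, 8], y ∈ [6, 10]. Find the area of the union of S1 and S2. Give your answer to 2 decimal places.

46.00

By inclusion–exclusion:
Individual areas: |S1| = 40, |S2| = 8.
|S1∩S2|: x∈[6,8], y∈[6,7] → 2·1 = 2.
|S1 ∪ S2| = 48 − 2 = 46.00.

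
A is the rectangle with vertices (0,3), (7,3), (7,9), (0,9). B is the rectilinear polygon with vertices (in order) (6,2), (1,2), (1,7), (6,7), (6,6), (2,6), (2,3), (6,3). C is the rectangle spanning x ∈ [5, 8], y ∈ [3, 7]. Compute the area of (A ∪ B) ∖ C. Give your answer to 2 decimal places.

39.00

|A ∪ B| = 47.
|(A ∪ B) ∩ C| = 8.
|(A ∪ B) ∖ C| = 47 − 8 = 39.00.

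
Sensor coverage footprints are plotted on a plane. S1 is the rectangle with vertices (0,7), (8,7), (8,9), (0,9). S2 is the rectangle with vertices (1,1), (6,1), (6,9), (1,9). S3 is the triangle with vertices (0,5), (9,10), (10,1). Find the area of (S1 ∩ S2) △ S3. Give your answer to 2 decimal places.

|S1 ∩ S2| = 10.
|(S1 ∩ S2) ∩ S3| = 1.6.
|(S1 ∩ S2) △ S3| = 10 + 43 − 3.2 = 49.80.

49.80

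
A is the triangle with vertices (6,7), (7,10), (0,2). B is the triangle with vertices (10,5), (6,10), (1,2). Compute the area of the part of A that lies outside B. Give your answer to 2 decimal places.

|A| = 6.5, |A∩B| = 5.2269.
|A ∖ B| = |A| − |A∩B| = 6.5 − 5.2269 = 1.27.

1.27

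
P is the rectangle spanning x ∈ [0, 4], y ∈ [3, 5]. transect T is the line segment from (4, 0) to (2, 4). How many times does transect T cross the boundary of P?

1

The segment meets the boundary at (2.5,3).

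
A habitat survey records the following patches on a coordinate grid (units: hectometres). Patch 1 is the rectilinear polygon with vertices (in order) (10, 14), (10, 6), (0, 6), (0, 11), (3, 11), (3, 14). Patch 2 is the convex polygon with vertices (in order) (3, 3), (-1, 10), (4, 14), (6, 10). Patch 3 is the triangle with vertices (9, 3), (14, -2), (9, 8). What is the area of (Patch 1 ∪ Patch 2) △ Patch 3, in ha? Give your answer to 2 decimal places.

90.30

|Patch 1 ∪ Patch 2| = 79.8.
|(Patch 1 ∪ Patch 2) ∩ Patch 3| = 1.
|(Patch 1 ∪ Patch 2) △ Patch 3| = 79.8 + 12.5 − 2 = 90.30.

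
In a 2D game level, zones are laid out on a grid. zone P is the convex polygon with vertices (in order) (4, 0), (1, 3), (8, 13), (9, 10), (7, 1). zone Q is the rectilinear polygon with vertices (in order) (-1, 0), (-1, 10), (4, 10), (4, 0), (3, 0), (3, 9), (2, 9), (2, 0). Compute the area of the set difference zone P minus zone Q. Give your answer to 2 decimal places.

|zone P| = 50.5, |zone P∩zone Q| = 7.2857.
|zone P ∖ zone Q| = |zone P| − |zone P∩zone Q| = 50.5 − 7.2857 = 43.21.

43.21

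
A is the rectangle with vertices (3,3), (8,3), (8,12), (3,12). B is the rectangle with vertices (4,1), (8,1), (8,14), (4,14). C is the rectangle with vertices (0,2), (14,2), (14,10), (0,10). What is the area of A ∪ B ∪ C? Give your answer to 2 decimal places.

By inclusion–exclusion:
Individual areas: |A| = 45, |B| = 52, |C| = 112.
|A∩B|: x∈[4,8], y∈[3,12] → 4·9 = 36.
|A∩C|: x∈[3,8], y∈[3,10] → 5·7 = 35.
|B∩C|: x∈[4,8], y∈[2,10] → 4·8 = 32.
|A∩B∩C| = 28.
|A ∪ B ∪ C| = 209 − 103 + 28 = 134.00.

134.00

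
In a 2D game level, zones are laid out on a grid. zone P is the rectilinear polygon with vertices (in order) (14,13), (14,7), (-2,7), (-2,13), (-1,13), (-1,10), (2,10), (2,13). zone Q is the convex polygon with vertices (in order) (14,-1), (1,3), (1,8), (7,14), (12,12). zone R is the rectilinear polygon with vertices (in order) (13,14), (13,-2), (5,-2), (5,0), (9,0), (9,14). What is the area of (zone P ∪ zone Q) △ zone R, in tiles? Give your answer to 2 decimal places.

|zone P ∪ zone Q| = 161.8269.
|(zone P ∪ zone Q) ∩ zone R| = 52.1846.
|(zone P ∪ zone Q) △ zone R| = 161.8269 + 72 − 104.3692 = 129.46.

129.46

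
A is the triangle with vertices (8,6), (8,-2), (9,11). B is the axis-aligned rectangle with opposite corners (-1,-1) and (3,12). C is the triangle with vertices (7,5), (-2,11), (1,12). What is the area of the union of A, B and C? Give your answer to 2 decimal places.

By inclusion–exclusion:
Individual areas: |A| = 4, |B| = 52, |C| = 13.5.
|A∩B| = 0.
|A∩C| = 0.
|B∩C| = 9.
|A∩B∩C| = 0.
|A ∪ B ∪ C| = 69.5 − 9 + 0 = 60.50.

60.50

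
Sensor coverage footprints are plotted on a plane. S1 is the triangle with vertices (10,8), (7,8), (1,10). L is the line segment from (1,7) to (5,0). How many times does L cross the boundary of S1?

The segment lies entirely outside S1 and never meets its boundary.

0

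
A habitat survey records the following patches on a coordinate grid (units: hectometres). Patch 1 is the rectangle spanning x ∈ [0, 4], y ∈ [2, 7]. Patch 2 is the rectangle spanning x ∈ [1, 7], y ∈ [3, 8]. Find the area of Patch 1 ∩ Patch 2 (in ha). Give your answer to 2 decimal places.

|Patch 1∩Patch 2|: x∈[1,4], y∈[3,7] → 3·4 = 12.

12.00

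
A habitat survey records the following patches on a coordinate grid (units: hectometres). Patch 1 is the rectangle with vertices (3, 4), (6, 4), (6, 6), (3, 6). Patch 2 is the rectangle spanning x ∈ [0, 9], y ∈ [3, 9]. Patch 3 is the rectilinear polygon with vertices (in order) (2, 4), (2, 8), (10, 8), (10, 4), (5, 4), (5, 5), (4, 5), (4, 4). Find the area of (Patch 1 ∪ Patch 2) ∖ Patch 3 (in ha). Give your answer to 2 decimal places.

27.00

|Patch 1 ∪ Patch 2| = 54.
|(Patch 1 ∪ Patch 2) ∩ Patch 3| = 27.
|(Patch 1 ∪ Patch 2) ∖ Patch 3| = 54 − 27 = 27.00.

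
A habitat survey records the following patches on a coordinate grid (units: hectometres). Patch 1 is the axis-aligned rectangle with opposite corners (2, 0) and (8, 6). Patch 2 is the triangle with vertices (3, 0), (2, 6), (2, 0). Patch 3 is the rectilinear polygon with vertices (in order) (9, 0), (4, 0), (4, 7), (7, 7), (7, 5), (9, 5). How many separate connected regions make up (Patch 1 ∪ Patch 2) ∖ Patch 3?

2

(Patch 1 ∪ Patch 2) ∖ Patch 3 splits into 2 disjoint pieces (area 1, area 12).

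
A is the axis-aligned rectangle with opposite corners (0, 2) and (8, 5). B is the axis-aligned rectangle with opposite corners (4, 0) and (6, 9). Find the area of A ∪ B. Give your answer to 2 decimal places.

By inclusion–exclusion:
Individual areas: |A| = 24, |B| = 18.
|A∩B|: x∈[4,6], y∈[2,5] → 2·3 = 6.
|A ∪ B| = 42 − 6 = 36.00.

36.00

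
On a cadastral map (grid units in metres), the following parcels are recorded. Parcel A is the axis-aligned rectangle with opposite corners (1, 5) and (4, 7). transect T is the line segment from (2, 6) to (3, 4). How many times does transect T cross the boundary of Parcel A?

1

The segment meets the boundary at (2.5,5).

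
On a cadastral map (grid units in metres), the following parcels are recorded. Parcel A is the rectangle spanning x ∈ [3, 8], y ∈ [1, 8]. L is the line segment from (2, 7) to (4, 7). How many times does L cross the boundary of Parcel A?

The segment meets the boundary at (3,7).

1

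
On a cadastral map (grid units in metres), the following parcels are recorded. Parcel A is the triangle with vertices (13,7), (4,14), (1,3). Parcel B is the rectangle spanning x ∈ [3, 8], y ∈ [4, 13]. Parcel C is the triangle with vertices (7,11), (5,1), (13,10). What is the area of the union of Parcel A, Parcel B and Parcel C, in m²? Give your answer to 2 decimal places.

75.18

By inclusion–exclusion:
Individual areas: |Parcel A| = 60, |Parcel B| = 45, |Parcel C| = 31.
|Parcel A∩Parcel B| = 38.4986.
|Parcel A∩Parcel C| = 20.1743.
|Parcel B∩Parcel C| = 11.7542.
|Parcel A∩Parcel B∩Parcel C| = 9.6071.
|Parcel A ∪ Parcel B ∪ Parcel C| = 136 − 70.427 + 9.6071 = 75.18.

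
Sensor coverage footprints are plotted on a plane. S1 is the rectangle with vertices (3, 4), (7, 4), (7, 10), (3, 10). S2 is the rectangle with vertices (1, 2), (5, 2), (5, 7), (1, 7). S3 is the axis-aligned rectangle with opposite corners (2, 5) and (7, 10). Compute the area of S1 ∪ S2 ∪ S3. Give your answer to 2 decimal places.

41.00

By inclusion–exclusion:
Individual areas: |S1| = 24, |S2| = 20, |S3| = 25.
|S1∩S2|: x∈[3,5], y∈[4,7] → 2·3 = 6.
|S1∩S3|: x∈[3,7], y∈[5,10] → 4·5 = 20.
|S2∩S3|: x∈[2,5], y∈[5,7] → 3·2 = 6.
|S1∩S2∩S3| = 4.
|S1 ∪ S2 ∪ S3| = 69 − 32 + 4 = 41.00.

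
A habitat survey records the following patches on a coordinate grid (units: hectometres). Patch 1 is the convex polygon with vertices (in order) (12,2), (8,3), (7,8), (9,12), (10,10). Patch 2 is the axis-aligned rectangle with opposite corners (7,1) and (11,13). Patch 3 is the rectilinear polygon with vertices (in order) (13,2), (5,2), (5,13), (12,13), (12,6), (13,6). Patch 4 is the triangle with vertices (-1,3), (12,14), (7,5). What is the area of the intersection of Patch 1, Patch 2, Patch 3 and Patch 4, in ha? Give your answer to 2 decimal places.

The intersection is the polygon with vertices (8.533,11.067), (9.189,11.622), (9.895,10.21), (7.441,5.794), (7,8).
By the shoelace formula its area is 7.08.

7.08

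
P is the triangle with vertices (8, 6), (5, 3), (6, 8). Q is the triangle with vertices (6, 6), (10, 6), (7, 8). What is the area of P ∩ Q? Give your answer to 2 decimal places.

1.33

The intersection is the polygon with vertices (8,6), (6,6), (6.667,7.333).
By the shoelace formula its area is 1.33.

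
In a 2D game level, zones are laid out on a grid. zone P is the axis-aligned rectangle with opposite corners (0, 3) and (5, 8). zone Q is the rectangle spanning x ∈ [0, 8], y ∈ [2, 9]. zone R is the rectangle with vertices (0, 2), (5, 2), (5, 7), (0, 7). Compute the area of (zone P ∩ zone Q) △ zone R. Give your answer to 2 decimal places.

10.00

|zone P ∩ zone Q| = 25.
|(zone P ∩ zone Q) ∩ zone R| = 20.
|(zone P ∩ zone Q) △ zone R| = 25 + 25 − 40 = 10.00.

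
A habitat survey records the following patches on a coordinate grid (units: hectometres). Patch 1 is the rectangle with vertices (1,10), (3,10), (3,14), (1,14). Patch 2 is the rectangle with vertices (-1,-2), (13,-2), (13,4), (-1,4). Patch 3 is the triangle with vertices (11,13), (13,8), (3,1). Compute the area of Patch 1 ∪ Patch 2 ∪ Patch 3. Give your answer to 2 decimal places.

120.57

By inclusion–exclusion:
Individual areas: |Patch 1| = 8, |Patch 2| = 84, |Patch 3| = 32.
|Patch 1∩Patch 2| = 0 (no overlap).
|Patch 1∩Patch 3| = 0.
|Patch 2∩Patch 3| = 3.4286.
|Patch 1∩Patch 2∩Patch 3| = 0.
|Patch 1 ∪ Patch 2 ∪ Patch 3| = 124 − 3.4286 + 0 = 120.57.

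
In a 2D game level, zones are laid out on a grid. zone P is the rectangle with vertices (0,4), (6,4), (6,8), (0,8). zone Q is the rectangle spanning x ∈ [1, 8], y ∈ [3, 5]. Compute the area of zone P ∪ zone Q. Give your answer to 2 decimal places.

33.00

By inclusion–exclusion:
Individual areas: |zone P| = 24, |zone Q| = 14.
|zone P∩zone Q|: x∈[1,6], y∈[4,5] → 5·1 = 5.
|zone P ∪ zone Q| = 38 − 5 = 33.00.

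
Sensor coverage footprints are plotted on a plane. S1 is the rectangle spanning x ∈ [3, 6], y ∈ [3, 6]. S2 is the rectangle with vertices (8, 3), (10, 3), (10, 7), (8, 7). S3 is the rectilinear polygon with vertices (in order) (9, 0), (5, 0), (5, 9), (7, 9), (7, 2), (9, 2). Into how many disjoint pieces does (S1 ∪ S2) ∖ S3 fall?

(S1 ∪ S2) ∖ S3 splits into 2 disjoint pieces (area 6, area 8).

2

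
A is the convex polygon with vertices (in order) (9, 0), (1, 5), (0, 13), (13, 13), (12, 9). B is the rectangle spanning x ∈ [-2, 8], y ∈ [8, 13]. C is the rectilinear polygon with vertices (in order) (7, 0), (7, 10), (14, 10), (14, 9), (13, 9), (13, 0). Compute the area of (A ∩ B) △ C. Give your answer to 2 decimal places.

|A ∩ B| = 38.4375.
|(A ∩ B) ∩ C| = 2.
|(A ∩ B) △ C| = 38.4375 + 61 − 4 = 95.44.

95.44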